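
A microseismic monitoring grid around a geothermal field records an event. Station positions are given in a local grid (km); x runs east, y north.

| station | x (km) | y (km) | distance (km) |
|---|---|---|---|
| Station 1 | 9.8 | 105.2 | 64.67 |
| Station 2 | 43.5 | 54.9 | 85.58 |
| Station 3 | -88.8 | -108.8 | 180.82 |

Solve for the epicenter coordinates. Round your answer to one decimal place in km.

-41.4 km east, 65.7 km north

Circle about each station: (x − 9.8)² + (y − 105.2)² = 64.67²; (x − 43.5)² + (y − 54.9)² = 85.58²; (x + 88.8)² + (y + 108.8)² = 180.82².
Subtracting pairs of circle equations eliminates x²+y² and gives linear equations (the radical axes):
67.4 x − 100.6 y = -9398.55
-197.2 x − 428.0 y = -19953.86
Solving the 2×2 system: x ≈ -41.4, y ≈ 65.7 km.
Check against Station 1 (with the unrounded x, y): √((x − 9.8)²+(y − 105.2)²) = 64.66 ≈ 64.67 km. ✓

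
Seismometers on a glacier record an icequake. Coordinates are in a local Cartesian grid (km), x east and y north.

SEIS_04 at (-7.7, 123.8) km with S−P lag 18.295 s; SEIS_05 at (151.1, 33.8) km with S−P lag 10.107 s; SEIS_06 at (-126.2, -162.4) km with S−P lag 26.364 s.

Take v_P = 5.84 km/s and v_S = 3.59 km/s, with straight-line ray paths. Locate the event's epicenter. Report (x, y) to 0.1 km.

(76.9, -24.2)

Distance from S−P lag: d = Δt · v_P v_S / (v_P − v_S) = Δt · (5.84·3.59)/(5.84−3.59) ≈ 9.3180·Δt.
So d_SEIS_04 = 170.47, d_SEIS_05 = 94.18, d_SEIS_06 = 245.66 km.
Circle about each station: (x + 7.7)² + (y − 123.8)² = 170.47²; (x − 151.1)² + (y − 33.8)² = 94.18²; (x + 126.2)² + (y + 162.4)² = 245.66².
Subtracting pairs of circle equations eliminates x²+y² and gives linear equations (the radical axes):
317.6 x − 180.0 y = 28778.07
-237.0 x − 572.4 y = -4374.34
Solving the 2×2 system: x ≈ 76.9, y ≈ -24.2 km.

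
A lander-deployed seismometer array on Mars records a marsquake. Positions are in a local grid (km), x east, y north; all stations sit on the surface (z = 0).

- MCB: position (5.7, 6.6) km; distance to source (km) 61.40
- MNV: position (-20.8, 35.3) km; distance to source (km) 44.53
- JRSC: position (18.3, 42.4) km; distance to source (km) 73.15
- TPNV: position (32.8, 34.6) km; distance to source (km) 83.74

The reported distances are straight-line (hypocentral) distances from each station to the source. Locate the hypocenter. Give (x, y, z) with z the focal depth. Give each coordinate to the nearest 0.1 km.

Each station gives a sphere (x−x_i)² + (y−y_i)² + z² = d_i² (stations at z=0).
Subtracting the MCB sphere from MNV and JRSC: z² cancels, leaving linear equations in x and y:
-53.0 x + 57.4 y = 3389.72
25.2 x + 71.6 y = 475.64
Solving: x ≈ -41.097, y ≈ 21.107 km (keep extra digits for the depth step; rounded: -41.1, 21.1).
Then from the MCB sphere: z² = 61.40² − (x − 5.7)² − (y − 6.6)² with x = -41.097, y = 21.107, so z ≈ 37.007 ≈ 37.0 km.

(-41.1, 21.1, 37.0)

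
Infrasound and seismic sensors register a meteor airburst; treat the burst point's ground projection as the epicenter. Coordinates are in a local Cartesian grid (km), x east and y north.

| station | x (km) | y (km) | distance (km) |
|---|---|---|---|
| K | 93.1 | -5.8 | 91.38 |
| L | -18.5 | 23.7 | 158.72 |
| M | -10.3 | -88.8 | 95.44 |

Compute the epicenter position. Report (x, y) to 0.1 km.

(84.8, -96.8)

Circle about each station: (x − 93.1)² + (y + 5.8)² = 91.38²; (x + 18.5)² + (y − 23.7)² = 158.72²; (x + 10.3)² + (y + 88.8)² = 95.44².
Subtracting the K equation from the L and M equations removes the quadratic terms:
-223.2 x + 59.0 y = -24639.04
-206.8 x − 166.0 y = -1468.21
Solving the 2×2 system: x ≈ 84.8, y ≈ -96.8 km.
Check against K (with the unrounded x, y): √((x − 93.1)²+(y + 5.8)²) = 91.38 ≈ 91.38 km. ✓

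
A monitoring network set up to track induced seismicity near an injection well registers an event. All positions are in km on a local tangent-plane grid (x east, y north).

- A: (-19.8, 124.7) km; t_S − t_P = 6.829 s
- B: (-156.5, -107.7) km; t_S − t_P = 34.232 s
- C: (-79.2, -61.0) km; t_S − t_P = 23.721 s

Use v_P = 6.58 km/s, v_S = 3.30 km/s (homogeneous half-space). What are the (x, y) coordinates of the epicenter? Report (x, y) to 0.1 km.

Distance from S−P lag: d = Δt · v_P v_S / (v_P − v_S) = Δt · (6.58·3.30)/(6.58−3.30) ≈ 6.6201·Δt.
So d_A = 45.21, d_B = 226.62, d_C = 157.04 km.
Circle about each station: (x + 19.8)² + (y − 124.7)² = 45.21²; (x + 156.5)² + (y + 107.7)² = 226.62²; (x + 79.2)² + (y + 61.0)² = 157.04².
Subtracting pairs of circle equations eliminates x²+y² and gives linear equations (the radical axes):
-273.4 x − 464.8 y = -29163.27
-118.8 x − 371.4 y = -28566.11
Solving the 2×2 system: x ≈ -52.8, y ≈ 93.8 km.

x ≈ -52.8 km, y ≈ 93.8 km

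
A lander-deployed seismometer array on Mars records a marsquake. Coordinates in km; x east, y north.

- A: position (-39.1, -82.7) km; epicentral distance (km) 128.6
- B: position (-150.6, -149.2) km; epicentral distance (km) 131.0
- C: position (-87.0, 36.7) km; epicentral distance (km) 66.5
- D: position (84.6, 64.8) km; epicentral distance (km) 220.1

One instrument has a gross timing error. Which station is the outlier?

A

Solve using three stations at a time. Using B, C, D (subtract circle equations pairwise → linear system) gives (x, y) ≈ (-117.5, -22.4).
Distances from that point to each station vs reported:
  A: calculated 98.9 vs reported 128.6 → residual 29.7 km
  B: calculated 131.0 vs reported 131.0 → residual 0.0 km
  C: calculated 66.5 vs reported 66.5 → residual 0.0 km
  D: calculated 220.1 vs reported 220.1 → residual 0.0 km
B, C, D are mutually consistent (residuals ≈ 0); A is off by 29.7 km.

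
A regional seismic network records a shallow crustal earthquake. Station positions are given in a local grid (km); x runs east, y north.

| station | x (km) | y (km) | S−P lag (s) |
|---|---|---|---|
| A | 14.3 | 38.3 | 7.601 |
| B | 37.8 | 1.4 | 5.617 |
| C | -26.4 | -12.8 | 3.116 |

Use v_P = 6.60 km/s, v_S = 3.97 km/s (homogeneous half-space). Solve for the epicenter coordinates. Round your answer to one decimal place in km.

-4.7 km east, -35.0 km north

Distance from S−P lag: d = Δt · v_P v_S / (v_P − v_S) = Δt · (6.60·3.97)/(6.60−3.97) ≈ 9.9627·Δt.
So d_A = 75.73, d_B = 55.96, d_C = 31.04 km.
Circle about each station: (x − 14.3)² + (y − 38.3)² = 75.73²; (x − 37.8)² + (y − 1.4)² = 55.96²; (x + 26.4)² + (y + 12.8)² = 31.04².
Subtracting pairs of circle equations eliminates x²+y² and gives linear equations (the radical axes):
47.0 x − 73.8 y = 2362.93
-81.4 x − 102.2 y = 3960.97
Solving the 2×2 system: x ≈ -4.7, y ≈ -35.0 km.
Check against A (with the unrounded x, y): √((x − 14.3)²+(y − 38.3)²) = 75.73 ≈ 75.73 km. ✓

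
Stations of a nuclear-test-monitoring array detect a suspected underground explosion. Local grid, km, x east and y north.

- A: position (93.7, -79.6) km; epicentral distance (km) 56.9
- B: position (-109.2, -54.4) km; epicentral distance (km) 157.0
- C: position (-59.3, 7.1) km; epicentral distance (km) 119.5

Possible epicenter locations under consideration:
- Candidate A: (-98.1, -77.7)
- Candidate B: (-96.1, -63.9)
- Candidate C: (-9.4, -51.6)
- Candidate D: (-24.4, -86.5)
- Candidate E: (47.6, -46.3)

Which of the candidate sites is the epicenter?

For each candidate, compare |candidate − station| to the reported distance:
Candidate A: residuals A 134.9, B 131.2, C 26.2 → max 134.9 km
Candidate B: residuals A 133.5, B 140.8, C 39.5 → max 140.8 km
Candidate C: residuals A 49.9, B 57.2, C 42.5 → max 57.2 km
Candidate D: residuals A 61.4, B 66.3, C 19.6 → max 66.3 km
Candidate E: residuals A 0.0, B 0.0, C 0.0 → max 0.0 km
Only Candidate E has all residuals ≈ 0.

Candidate E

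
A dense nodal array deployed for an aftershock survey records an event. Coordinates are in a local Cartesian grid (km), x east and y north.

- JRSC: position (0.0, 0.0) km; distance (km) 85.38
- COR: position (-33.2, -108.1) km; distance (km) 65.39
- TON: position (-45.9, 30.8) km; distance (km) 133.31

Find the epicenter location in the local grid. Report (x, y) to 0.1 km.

26.4 km east, -81.2 km north

Circle about each station: x² + y² = 85.38²; (x + 33.2)² + (y + 108.1)² = 65.39²; (x + 45.9)² + (y − 30.8)² = 133.31².
Subtracting pairs of circle equations eliminates x²+y² and gives linear equations (the radical axes):
-66.4 x − 216.2 y = 15801.74
-91.8 x + 61.6 y = -7426.36
Solving the 2×2 system: x ≈ 26.4, y ≈ -81.2 km.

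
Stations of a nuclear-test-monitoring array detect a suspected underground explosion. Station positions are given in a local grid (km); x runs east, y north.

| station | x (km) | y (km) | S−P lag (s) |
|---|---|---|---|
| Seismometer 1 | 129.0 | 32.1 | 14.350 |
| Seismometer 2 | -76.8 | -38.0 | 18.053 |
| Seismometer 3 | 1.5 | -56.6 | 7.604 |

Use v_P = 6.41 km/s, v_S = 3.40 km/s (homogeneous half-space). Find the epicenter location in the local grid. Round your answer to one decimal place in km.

53.9 km east, -39.7 km north

Distance from S−P lag: d = Δt · v_P v_S / (v_P − v_S) = Δt · (6.41·3.40)/(6.41−3.40) ≈ 7.2405·Δt.
So d_Seismometer 1 = 103.90, d_Seismometer 2 = 130.71, d_Seismometer 3 = 55.06 km.
Circle about each station: (x − 129.0)² + (y − 32.1)² = 103.90²; (x + 76.8)² + (y + 38.0)² = 130.71²; (x − 1.5)² + (y + 56.6)² = 55.06².
Subtracting pairs of circle equations eliminates x²+y² and gives linear equations (the radical axes):
-411.6 x − 140.2 y = -16619.06
-255.0 x − 177.4 y = -6701.99
Solving the 2×2 system: x ≈ 53.9, y ≈ -39.7 km.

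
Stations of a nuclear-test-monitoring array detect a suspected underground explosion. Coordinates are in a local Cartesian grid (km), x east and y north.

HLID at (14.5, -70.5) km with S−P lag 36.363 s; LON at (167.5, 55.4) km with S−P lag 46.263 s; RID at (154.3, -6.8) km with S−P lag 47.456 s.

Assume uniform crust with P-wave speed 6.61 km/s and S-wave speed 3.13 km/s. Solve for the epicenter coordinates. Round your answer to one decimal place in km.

(-101.7, 111.8)

Distance from S−P lag: d = Δt · v_P v_S / (v_P − v_S) = Δt · (6.61·3.13)/(6.61−3.13) ≈ 5.9452·Δt.
So d_HLID = 216.19, d_LON = 275.04, d_RID = 282.14 km.
Circle about each station: (x − 14.5)² + (y + 70.5)² = 216.19²; (x − 167.5)² + (y − 55.4)² = 275.04²; (x − 154.3)² + (y + 6.8)² = 282.14².
Subtracting the HLID equation from the LON and RID equations removes the quadratic terms:
306.0 x + 251.8 y = -2963.98
279.6 x + 127.4 y = -14190.63
Solving the 2×2 system: x ≈ -101.7, y ≈ 111.8 km.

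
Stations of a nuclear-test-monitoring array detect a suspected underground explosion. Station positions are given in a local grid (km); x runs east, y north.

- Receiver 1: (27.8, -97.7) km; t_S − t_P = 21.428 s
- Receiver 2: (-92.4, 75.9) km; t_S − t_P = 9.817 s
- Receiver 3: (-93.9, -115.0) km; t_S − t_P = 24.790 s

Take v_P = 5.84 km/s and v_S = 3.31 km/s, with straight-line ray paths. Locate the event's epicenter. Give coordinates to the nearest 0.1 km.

-19.3 km east, 59.1 km north

Distance from S−P lag: d = Δt · v_P v_S / (v_P − v_S) = Δt · (5.84·3.31)/(5.84−3.31) ≈ 7.6405·Δt.
So d_Receiver 1 = 163.72, d_Receiver 2 = 75.01, d_Receiver 3 = 189.41 km.
Circle about each station: (x − 27.8)² + (y + 97.7)² = 163.72²; (x + 92.4)² + (y − 75.9)² = 75.01²; (x + 93.9)² + (y + 115.0)² = 189.41².
Subtracting the Receiver 1 equation from the Receiver 2 and Receiver 3 equations removes the quadratic terms:
-240.4 x + 347.2 y = 25158.18
-243.4 x − 34.6 y = 2652.17
Solving the 2×2 system: x ≈ -19.3, y ≈ 59.1 km.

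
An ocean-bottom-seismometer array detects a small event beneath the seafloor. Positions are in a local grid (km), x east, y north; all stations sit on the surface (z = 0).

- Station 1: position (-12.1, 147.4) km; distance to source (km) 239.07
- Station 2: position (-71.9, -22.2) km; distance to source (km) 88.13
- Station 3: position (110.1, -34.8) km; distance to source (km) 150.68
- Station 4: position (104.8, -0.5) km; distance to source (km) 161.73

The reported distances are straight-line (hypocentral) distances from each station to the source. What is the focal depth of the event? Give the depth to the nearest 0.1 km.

z ≈ 35.5 km

Each station gives a sphere (x−x_i)² + (y−y_i)² + z² = d_i² (stations at z=0).
Subtracting the Station 1 sphere from Station 2 and Station 3: z² cancels, leaving linear equations in x and y:
-119.6 x − 339.2 y = 33176.85
244.4 x − 364.4 y = 25909.88
Solving: x ≈ -26.099, y ≈ -88.607 km (keep extra digits for the depth step; rounded: -26.1, -88.6).
Then from the Station 1 sphere: z² = 239.07² − (x + 12.1)² − (y − 147.4)² with x = -26.099, y = -88.607, so z ≈ 35.485 ≈ 35.5 km.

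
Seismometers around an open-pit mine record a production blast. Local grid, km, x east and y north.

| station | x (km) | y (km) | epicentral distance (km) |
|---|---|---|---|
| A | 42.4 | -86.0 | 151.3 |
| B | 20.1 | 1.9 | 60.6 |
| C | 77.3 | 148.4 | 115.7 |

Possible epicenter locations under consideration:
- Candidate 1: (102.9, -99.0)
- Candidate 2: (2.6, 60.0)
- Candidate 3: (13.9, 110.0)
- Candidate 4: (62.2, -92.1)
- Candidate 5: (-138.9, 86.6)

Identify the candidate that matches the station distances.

Candidate 2

For each candidate, compare |candidate − station| to the reported distance:
Candidate 1: residuals A 89.4, B 69.9, C 133.0 → max 133.0 km
Candidate 2: residuals A 0.0, B 0.1, C 0.0 → max 0.1 km
Candidate 3: residuals A 46.8, B 47.7, C 41.6 → max 47.7 km
Candidate 4: residuals A 130.6, B 42.4, C 125.3 → max 130.6 km
Candidate 5: residuals A 99.0, B 119.6, C 109.2 → max 119.6 km
Only Candidate 2 has all residuals ≈ 0.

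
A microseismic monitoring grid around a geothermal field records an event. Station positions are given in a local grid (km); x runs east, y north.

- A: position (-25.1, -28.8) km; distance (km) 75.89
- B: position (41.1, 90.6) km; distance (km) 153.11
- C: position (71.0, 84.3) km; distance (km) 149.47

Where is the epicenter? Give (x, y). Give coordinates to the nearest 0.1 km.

Circle about each station: (x + 25.1)² + (y + 28.8)² = 75.89²; (x − 41.1)² + (y − 90.6)² = 153.11²; (x − 71.0)² + (y − 84.3)² = 149.47².
Subtracting the A equation from the B and C equations removes the quadratic terms:
132.4 x + 238.8 y = -9245.26
192.2 x + 226.2 y = -5893.95
Solving the 2×2 system: x ≈ 42.9, y ≈ -62.5 km.
Check against A (with the unrounded x, y): √((x + 25.1)²+(y + 28.8)²) = 75.87 ≈ 75.89 km. ✓

(42.9, -62.5)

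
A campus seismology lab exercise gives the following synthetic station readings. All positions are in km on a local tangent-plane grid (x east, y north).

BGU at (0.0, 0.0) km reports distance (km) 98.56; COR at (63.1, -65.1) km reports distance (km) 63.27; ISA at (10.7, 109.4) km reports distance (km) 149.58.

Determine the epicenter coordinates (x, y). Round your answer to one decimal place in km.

(97.8, -12.2)

Circle about each station: x² + y² = 98.56²; (x − 63.1)² + (y + 65.1)² = 63.27²; (x − 10.7)² + (y − 109.4)² = 149.58².
Subtracting the BGU equation from the COR and ISA equations removes the quadratic terms:
126.2 x − 130.2 y = 13930.60
21.4 x + 218.8 y = -577.25
Solving the 2×2 system: x ≈ 97.8, y ≈ -12.2 km.
Check against BGU (with the unrounded x, y): √(x²+y²) = 98.55 ≈ 98.56 km. ✓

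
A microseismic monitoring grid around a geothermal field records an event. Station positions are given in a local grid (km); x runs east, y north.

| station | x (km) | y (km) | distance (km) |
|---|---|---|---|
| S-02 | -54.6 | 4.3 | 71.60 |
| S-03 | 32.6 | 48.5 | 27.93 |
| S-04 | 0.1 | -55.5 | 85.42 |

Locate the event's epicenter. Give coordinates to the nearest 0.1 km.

12.6 km east, 29.0 km north

Circle about each station: (x + 54.6)² + (y − 4.3)² = 71.60²; (x − 32.6)² + (y − 48.5)² = 27.93²; (x − 0.1)² + (y + 55.5)² = 85.42².
Subtracting the S-02 equation from the S-03 and S-04 equations removes the quadratic terms:
174.4 x + 88.4 y = 4761.84
109.4 x − 119.6 y = -2089.41
Solving the 2×2 system: x ≈ 12.6, y ≈ 29.0 km.
Check against S-02 (with the unrounded x, y): √((x + 54.6)²+(y − 4.3)²) = 71.60 ≈ 71.60 km. ✓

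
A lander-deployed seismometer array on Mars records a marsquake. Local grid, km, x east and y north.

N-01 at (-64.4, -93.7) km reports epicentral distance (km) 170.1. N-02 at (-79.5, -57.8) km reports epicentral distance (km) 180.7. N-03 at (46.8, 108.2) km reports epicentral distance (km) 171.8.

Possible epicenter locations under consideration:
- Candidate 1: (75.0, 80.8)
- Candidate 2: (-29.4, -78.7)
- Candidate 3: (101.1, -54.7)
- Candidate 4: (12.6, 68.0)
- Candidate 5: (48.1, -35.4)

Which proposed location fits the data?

Candidate 3

For each candidate, compare |candidate − station| to the reported distance:
Candidate 1: residuals N-01 53.2, N-02 26.9, N-03 132.5 → max 132.5 km
Candidate 2: residuals N-01 132.0, N-02 126.4, N-03 30.0 → max 132.0 km
Candidate 3: residuals N-01 0.1, N-02 0.1, N-03 0.1 → max 0.1 km
Candidate 4: residuals N-01 9.0, N-02 24.8, N-03 119.0 → max 119.0 km
Candidate 5: residuals N-01 43.4, N-02 51.1, N-03 28.2 → max 51.1 km
Only Candidate 3 has all residuals ≈ 0.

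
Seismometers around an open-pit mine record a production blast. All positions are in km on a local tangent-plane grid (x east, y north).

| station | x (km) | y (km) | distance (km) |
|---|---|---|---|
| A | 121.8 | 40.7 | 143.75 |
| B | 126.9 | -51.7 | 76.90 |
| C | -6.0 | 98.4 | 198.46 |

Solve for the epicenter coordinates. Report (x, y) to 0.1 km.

(59.6, -88.9)

Circle about each station: (x − 121.8)² + (y − 40.7)² = 143.75²; (x − 126.9)² + (y + 51.7)² = 76.90²; (x + 6.0)² + (y − 98.4)² = 198.46².
Subtracting the A equation from the B and C equations removes the quadratic terms:
10.2 x − 184.8 y = 17035.22
-255.6 x + 115.4 y = -25495.48
Solving the 2×2 system: x ≈ 59.6, y ≈ -88.9 km.
Check against A (with the unrounded x, y): √((x − 121.8)²+(y − 40.7)²) = 143.74 ≈ 143.75 km. ✓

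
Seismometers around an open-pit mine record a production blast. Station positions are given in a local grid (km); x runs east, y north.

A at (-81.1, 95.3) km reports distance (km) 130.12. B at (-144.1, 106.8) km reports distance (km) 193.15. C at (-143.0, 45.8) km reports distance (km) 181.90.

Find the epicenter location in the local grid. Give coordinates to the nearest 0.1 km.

(38.9, 45.0)

Circle about each station: (x + 81.1)² + (y − 95.3)² = 130.12²; (x + 144.1)² + (y − 106.8)² = 193.15²; (x + 143.0)² + (y − 45.8)² = 181.90².
Subtracting pairs of circle equations eliminates x²+y² and gives linear equations (the radical axes):
-126.0 x + 23.0 y = -3863.96
-123.8 x − 99.0 y = -9269.06
Solving the 2×2 system: x ≈ 38.9, y ≈ 45.0 km.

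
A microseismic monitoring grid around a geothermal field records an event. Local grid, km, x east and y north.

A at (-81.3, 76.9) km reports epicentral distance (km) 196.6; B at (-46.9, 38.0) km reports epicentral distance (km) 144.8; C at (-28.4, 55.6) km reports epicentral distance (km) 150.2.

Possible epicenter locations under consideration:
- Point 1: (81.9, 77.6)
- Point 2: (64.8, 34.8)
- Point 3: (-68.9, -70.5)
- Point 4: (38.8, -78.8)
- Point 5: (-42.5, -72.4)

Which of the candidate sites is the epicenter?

Point 4

For each candidate, compare |candidate − station| to the reported distance:
Point 1: residuals A 33.4, B 10.0, C 37.7 → max 37.7 km
Point 2: residuals A 44.6, B 33.1, C 54.7 → max 54.7 km
Point 3: residuals A 48.7, B 34.1, C 17.8 → max 48.7 km
Point 4: residuals A 0.0, B 0.1, C 0.1 → max 0.1 km
Point 5: residuals A 42.3, B 34.3, C 21.4 → max 42.3 km
Only Point 4 has all residuals ≈ 0.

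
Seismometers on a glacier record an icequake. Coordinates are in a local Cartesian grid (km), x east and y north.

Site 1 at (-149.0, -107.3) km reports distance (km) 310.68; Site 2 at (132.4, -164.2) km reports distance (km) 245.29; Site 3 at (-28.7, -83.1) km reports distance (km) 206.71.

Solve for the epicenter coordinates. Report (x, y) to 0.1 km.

x ≈ 99.7 km, y ≈ 78.9 km

Circle about each station: (x + 149.0)² + (y + 107.3)² = 310.68²; (x − 132.4)² + (y + 164.2)² = 245.29²; (x + 28.7)² + (y + 83.1)² = 206.71².
Subtracting the Site 1 equation from the Site 2 and Site 3 equations removes the quadratic terms:
562.8 x − 113.8 y = 47131.99
240.6 x + 48.4 y = 27808.05
Solving the 2×2 system: x ≈ 99.7, y ≈ 78.9 km.
Check against Site 1 (with the unrounded x, y): √((x + 149.0)²+(y + 107.3)²) = 310.69 ≈ 310.68 km. ✓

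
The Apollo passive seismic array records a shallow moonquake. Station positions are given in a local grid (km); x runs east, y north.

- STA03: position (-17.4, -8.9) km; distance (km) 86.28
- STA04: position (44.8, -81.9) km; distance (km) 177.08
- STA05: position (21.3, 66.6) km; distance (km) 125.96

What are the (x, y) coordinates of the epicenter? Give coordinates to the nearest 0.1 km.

Circle about each station: (x + 17.4)² + (y + 8.9)² = 86.28²; (x − 44.8)² + (y + 81.9)² = 177.08²; (x − 21.3)² + (y − 66.6)² = 125.96².
Subtracting the STA03 equation from the STA04 and STA05 equations removes the quadratic terms:
124.4 x − 146.0 y = -15580.41
77.4 x + 151.0 y = -3914.40
Solving the 2×2 system: x ≈ -97.2, y ≈ 23.9 km.

-97.2 km east, 23.9 km north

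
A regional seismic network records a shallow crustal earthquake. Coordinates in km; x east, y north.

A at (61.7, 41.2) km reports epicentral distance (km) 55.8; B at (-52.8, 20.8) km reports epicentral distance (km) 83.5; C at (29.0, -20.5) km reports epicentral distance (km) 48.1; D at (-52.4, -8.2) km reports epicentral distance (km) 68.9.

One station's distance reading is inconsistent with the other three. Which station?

B

Solve using three stations at a time. Using A, C, D (subtract circle equations pairwise → linear system) gives (x, y) ≈ (8.9, 23.2).
Distances from that point to each station vs reported:
  A: calculated 55.8 vs reported 55.8 → residual 0.0 km
  B: calculated 61.8 vs reported 83.5 → residual 21.7 km
  C: calculated 48.1 vs reported 48.1 → residual 0.0 km
  D: calculated 68.9 vs reported 68.9 → residual 0.0 km
A, C, D are mutually consistent (residuals ≈ 0); B is off by 21.7 km.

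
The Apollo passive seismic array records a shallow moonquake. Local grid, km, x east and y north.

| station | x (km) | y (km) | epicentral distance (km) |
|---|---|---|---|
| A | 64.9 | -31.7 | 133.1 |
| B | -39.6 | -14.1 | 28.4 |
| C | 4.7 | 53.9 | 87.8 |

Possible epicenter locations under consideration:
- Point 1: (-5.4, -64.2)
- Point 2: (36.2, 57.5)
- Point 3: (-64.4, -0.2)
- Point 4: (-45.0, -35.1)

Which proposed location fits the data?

For each candidate, compare |candidate − station| to the reported distance:
Point 1: residuals A 55.7, B 32.3, C 30.7 → max 55.7 km
Point 2: residuals A 39.4, B 75.9, C 56.1 → max 75.9 km
Point 3: residuals A 0.0, B 0.0, C 0.0 → max 0.0 km
Point 4: residuals A 23.1, B 6.7, C 14.1 → max 23.1 km
Only Point 3 has all residuals ≈ 0.

Point 3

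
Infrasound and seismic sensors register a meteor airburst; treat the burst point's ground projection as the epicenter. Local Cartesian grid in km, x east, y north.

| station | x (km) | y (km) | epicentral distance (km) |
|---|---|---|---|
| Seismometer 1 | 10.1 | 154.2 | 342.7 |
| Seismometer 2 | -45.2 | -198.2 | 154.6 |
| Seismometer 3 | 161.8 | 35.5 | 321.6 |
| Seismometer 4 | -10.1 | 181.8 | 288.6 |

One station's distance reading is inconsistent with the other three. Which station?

Solve using three stations at a time. Using Seismometer 2, Seismometer 3, Seismometer 4 (subtract circle equations pairwise → linear system) gives (x, y) ≈ (-139.9, -76.0).
Distances from that point to each station vs reported:
  Seismometer 1: calculated 274.7 vs reported 342.7 → residual 68.0 km
  Seismometer 2: calculated 154.6 vs reported 154.6 → residual 0.0 km
  Seismometer 3: calculated 321.6 vs reported 321.6 → residual 0.0 km
  Seismometer 4: calculated 288.6 vs reported 288.6 → residual 0.0 km
Seismometer 2, Seismometer 3, Seismometer 4 are mutually consistent (residuals ≈ 0); Seismometer 1 is off by 68.0 km.

Seismometer 1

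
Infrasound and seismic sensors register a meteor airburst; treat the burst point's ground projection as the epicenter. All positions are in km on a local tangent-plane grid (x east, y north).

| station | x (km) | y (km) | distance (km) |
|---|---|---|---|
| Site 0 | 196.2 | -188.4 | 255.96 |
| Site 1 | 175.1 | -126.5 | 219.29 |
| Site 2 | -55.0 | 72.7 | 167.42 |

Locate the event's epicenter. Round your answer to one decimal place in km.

x ≈ -41.8 km, y ≈ -94.2 km

Circle about each station: (x − 196.2)² + (y + 188.4)² = 255.96²; (x − 175.1)² + (y + 126.5)² = 219.29²; (x + 55.0)² + (y − 72.7)² = 167.42².
Subtracting pairs of circle equations eliminates x²+y² and gives linear equations (the radical axes):
-42.2 x + 123.8 y = -9899.32
-502.4 x + 522.2 y = -28192.64
Solving the 2×2 system: x ≈ -41.8, y ≈ -94.2 km.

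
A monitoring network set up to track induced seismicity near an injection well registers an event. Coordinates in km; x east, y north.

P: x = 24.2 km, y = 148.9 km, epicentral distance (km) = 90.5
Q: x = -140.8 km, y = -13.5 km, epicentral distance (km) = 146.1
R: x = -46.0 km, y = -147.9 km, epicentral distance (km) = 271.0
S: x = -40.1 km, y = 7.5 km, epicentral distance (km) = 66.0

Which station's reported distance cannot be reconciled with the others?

R

Solve using three stations at a time. Using P, Q, S (subtract circle equations pairwise → linear system) gives (x, y) ≈ (-21.5, 70.8).
Distances from that point to each station vs reported:
  P: calculated 90.5 vs reported 90.5 → residual 0.0 km
  Q: calculated 146.1 vs reported 146.1 → residual 0.0 km
  R: calculated 220.1 vs reported 271.0 → residual 50.9 km
  S: calculated 66.0 vs reported 66.0 → residual 0.0 km
P, Q, S are mutually consistent (residuals ≈ 0); R is off by 50.9 km.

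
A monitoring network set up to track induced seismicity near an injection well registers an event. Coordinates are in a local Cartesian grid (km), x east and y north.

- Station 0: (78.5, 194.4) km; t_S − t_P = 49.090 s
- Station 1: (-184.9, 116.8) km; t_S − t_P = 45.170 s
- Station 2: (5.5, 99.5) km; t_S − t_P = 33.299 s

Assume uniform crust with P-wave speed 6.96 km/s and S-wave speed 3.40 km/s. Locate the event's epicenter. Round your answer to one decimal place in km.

-2.5 km east, -121.7 km north

Distance from S−P lag: d = Δt · v_P v_S / (v_P − v_S) = Δt · (6.96·3.40)/(6.96−3.40) ≈ 6.6472·Δt.
So d_Station 0 = 326.31, d_Station 1 = 300.25, d_Station 2 = 221.34 km.
Circle about each station: (x − 78.5)² + (y − 194.4)² = 326.31²; (x + 184.9)² + (y − 116.8)² = 300.25²; (x − 5.5)² + (y − 99.5)² = 221.34².
Subtracting pairs of circle equations eliminates x²+y² and gives linear equations (the radical axes):
-526.8 x − 155.2 y = 20204.79
-146.0 x − 189.8 y = 23463.71
Solving the 2×2 system: x ≈ -2.5, y ≈ -121.7 km.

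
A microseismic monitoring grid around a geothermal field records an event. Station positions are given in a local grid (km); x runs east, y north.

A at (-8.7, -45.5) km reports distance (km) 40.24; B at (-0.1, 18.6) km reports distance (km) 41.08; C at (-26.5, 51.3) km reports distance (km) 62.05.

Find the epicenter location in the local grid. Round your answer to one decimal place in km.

Circle about each station: (x + 8.7)² + (y + 45.5)² = 40.24²; (x + 0.1)² + (y − 18.6)² = 41.08²; (x + 26.5)² + (y − 51.3)² = 62.05².
Subtracting pairs of circle equations eliminates x²+y² and gives linear equations (the radical axes):
17.2 x + 128.2 y = -1868.28
-35.6 x + 193.6 y = -1042.94
Solving the 2×2 system: x ≈ -28.9, y ≈ -10.7 km.
Check against A (with the unrounded x, y): √((x + 8.7)²+(y + 45.5)²) = 40.23 ≈ 40.24 km. ✓

x ≈ -28.9 km, y ≈ -10.7 km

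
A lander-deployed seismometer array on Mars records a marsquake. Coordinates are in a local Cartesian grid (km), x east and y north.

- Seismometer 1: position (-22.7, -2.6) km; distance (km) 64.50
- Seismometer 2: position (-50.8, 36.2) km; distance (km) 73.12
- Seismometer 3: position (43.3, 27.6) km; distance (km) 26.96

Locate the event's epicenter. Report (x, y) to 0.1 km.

Circle about each station: (x + 22.7)² + (y + 2.6)² = 64.50²; (x + 50.8)² + (y − 36.2)² = 73.12²; (x − 43.3)² + (y − 27.6)² = 26.96².
Subtracting pairs of circle equations eliminates x²+y² and gives linear equations (the radical axes):
-56.2 x + 77.6 y = 2182.75
132.0 x + 60.4 y = 5548.01
Solving the 2×2 system: x ≈ 21.9, y ≈ 44.0 km.

21.9 km east, 44.0 km north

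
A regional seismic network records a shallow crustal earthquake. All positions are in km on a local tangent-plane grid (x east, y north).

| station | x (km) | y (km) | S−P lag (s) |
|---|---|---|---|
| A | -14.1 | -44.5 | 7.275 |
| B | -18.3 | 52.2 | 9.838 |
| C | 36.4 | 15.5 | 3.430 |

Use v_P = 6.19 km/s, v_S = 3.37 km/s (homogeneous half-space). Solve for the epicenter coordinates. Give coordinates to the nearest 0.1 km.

Distance from S−P lag: d = Δt · v_P v_S / (v_P − v_S) = Δt · (6.19·3.37)/(6.19−3.37) ≈ 7.3973·Δt.
So d_A = 53.82, d_B = 72.77, d_C = 25.37 km.
Circle about each station: (x + 14.1)² + (y + 44.5)² = 53.82²; (x + 18.3)² + (y − 52.2)² = 72.77²; (x − 36.4)² + (y − 15.5)² = 25.37².
Subtracting pairs of circle equations eliminates x²+y² and gives linear equations (the radical axes):
-8.4 x + 193.4 y = -1518.21
101.0 x + 120.0 y = 1639.11
Solving the 2×2 system: x ≈ 24.3, y ≈ -6.8 km.
Check against A (with the unrounded x, y): √((x + 14.1)²+(y + 44.5)²) = 53.82 ≈ 53.82 km. ✓

(24.3, -6.8)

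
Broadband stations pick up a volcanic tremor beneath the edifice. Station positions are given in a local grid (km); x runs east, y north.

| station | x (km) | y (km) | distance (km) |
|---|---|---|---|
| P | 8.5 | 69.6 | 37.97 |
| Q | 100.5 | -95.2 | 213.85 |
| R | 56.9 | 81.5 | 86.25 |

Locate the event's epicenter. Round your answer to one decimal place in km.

(-29.1, 74.9)

Circle about each station: (x − 8.5)² + (y − 69.6)² = 37.97²; (x − 100.5)² + (y + 95.2)² = 213.85²; (x − 56.9)² + (y − 81.5)² = 86.25².
Subtracting pairs of circle equations eliminates x²+y² and gives linear equations (the radical axes):
184.0 x − 329.6 y = -30043.22
96.8 x + 23.8 y = -1033.89
Solving the 2×2 system: x ≈ -29.1, y ≈ 74.9 km.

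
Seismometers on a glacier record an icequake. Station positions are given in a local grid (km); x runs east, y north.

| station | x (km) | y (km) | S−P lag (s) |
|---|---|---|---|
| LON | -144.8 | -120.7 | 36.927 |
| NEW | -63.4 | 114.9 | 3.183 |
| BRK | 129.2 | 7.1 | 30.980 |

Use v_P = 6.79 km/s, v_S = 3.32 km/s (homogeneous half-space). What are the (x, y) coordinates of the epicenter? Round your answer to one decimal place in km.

Distance from S−P lag: d = Δt · v_P v_S / (v_P − v_S) = Δt · (6.79·3.32)/(6.79−3.32) ≈ 6.4965·Δt.
So d_LON = 239.90, d_NEW = 20.68, d_BRK = 201.26 km.
Circle about each station: (x + 144.8)² + (y + 120.7)² = 239.90²; (x + 63.4)² + (y − 114.9)² = 20.68²; (x − 129.2)² + (y − 7.1)² = 201.26².
Subtracting the LON equation from the NEW and BRK equations removes the quadratic terms:
162.8 x + 471.2 y = 38810.39
548.0 x + 255.6 y = -1746.06
Solving the 2×2 system: x ≈ -49.6, y ≈ 99.5 km.

(-49.6, 99.5)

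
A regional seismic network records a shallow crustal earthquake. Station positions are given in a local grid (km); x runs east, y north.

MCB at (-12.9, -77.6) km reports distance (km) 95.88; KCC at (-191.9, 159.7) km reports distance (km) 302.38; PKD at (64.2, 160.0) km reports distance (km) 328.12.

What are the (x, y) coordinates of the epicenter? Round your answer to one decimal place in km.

-95.2 km east, -126.8 km north

Circle about each station: (x + 12.9)² + (y + 77.6)² = 95.88²; (x + 191.9)² + (y − 159.7)² = 302.38²; (x − 64.2)² + (y − 160.0)² = 328.12².
Subtracting pairs of circle equations eliminates x²+y² and gives linear equations (the radical axes):
-358.0 x + 474.6 y = -26099.16
154.2 x + 475.2 y = -74936.29
Solving the 2×2 system: x ≈ -95.2, y ≈ -126.8 km.
Check against MCB (with the unrounded x, y): √((x + 12.9)²+(y + 77.6)²) = 95.89 ≈ 95.88 km. ✓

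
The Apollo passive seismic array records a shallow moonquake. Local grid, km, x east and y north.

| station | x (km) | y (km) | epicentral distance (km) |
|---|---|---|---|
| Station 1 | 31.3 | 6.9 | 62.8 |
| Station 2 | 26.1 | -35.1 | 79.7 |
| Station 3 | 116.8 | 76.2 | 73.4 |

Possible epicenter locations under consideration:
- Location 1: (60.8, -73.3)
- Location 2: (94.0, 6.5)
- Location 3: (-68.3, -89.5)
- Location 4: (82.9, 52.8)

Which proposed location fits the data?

For each candidate, compare |candidate − station| to the reported distance:
Location 1: residuals Station 1 22.7, Station 2 28.1, Station 3 86.2 → max 86.2 km
Location 2: residuals Station 1 0.1, Station 2 0.1, Station 3 0.1 → max 0.1 km
Location 3: residuals Station 1 75.8, Station 2 29.3, Station 3 175.0 → max 175.0 km
Location 4: residuals Station 1 6.3, Station 2 25.0, Station 3 32.2 → max 32.2 km
Only Location 2 has all residuals ≈ 0.

Location 2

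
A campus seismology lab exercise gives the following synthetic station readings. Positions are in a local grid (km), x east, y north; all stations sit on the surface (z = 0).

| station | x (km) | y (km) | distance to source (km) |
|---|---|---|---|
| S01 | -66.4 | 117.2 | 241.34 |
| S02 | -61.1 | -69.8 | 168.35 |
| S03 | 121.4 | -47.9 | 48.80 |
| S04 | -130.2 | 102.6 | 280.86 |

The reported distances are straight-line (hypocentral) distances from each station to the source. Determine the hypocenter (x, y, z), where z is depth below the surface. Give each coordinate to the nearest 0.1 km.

Each station gives a sphere (x−x_i)² + (y−y_i)² + z² = d_i² (stations at z=0).
Subtracting the S01 sphere from S02 and S03: z² cancels, leaving linear equations in x and y:
10.6 x − 374.0 y = 20363.72
375.6 x − 330.2 y = 54751.13
Solving: x ≈ 100.404, y ≈ -51.603 km (keep extra digits for the depth step; rounded: 100.4, -51.6).
Then from the S01 sphere: z² = 241.34² − (x + 66.4)² − (y − 117.2)² with x = 100.404, y = -51.603, so z ≈ 43.897 ≈ 43.9 km.

x ≈ 100.4 km, y ≈ -51.6 km, depth ≈ 43.9 km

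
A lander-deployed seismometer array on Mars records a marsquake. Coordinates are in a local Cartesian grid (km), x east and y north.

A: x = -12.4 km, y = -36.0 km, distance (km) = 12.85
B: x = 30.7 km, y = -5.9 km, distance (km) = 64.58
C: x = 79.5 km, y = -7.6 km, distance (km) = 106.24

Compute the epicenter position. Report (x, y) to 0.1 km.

Circle about each station: (x + 12.4)² + (y + 36.0)² = 12.85²; (x − 30.7)² + (y + 5.9)² = 64.58²; (x − 79.5)² + (y + 7.6)² = 106.24².
Subtracting pairs of circle equations eliminates x²+y² and gives linear equations (the radical axes):
86.2 x + 60.2 y = -4477.91
183.8 x + 56.8 y = -6193.57
Solving the 2×2 system: x ≈ -19.2, y ≈ -46.9 km.

(-19.2, -46.9)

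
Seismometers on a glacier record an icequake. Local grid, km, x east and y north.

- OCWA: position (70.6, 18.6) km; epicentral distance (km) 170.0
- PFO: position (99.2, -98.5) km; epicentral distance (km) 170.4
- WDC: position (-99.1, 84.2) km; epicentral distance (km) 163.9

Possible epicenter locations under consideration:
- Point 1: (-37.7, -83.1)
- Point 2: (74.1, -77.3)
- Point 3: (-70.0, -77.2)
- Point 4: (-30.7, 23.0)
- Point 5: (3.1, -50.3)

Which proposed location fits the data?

For each candidate, compare |candidate − station| to the reported distance:
Point 1: residuals OCWA 21.4, PFO 32.6, WDC 14.3 → max 32.6 km
Point 2: residuals OCWA 74.0, PFO 137.5, WDC 72.9 → max 137.5 km
Point 3: residuals OCWA 0.1, PFO 0.1, WDC 0.1 → max 0.1 km
Point 4: residuals OCWA 68.6, PFO 7.5, WDC 72.1 → max 72.1 km
Point 5: residuals OCWA 73.5, PFO 62.9, WDC 5.0 → max 73.5 km
Only Point 3 has all residuals ≈ 0.

Point 3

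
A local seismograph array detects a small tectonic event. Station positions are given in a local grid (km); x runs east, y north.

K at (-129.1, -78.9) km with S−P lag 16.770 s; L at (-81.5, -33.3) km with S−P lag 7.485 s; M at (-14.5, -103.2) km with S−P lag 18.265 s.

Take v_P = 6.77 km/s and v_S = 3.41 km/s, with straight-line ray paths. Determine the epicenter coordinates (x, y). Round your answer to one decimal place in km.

Distance from S−P lag: d = Δt · v_P v_S / (v_P − v_S) = Δt · (6.77·3.41)/(6.77−3.41) ≈ 6.8707·Δt.
So d_K = 115.22, d_L = 51.43, d_M = 125.49 km.
Circle about each station: (x + 129.1)² + (y + 78.9)² = 115.22²; (x + 81.5)² + (y + 33.3)² = 51.43²; (x + 14.5)² + (y + 103.2)² = 125.49².
Subtracting pairs of circle equations eliminates x²+y² and gives linear equations (the radical axes):
95.2 x + 91.2 y = -4510.28
229.2 x − 48.6 y = -14503.62
Solving the 2×2 system: x ≈ -60.4, y ≈ 13.6 km.

(-60.4, 13.6)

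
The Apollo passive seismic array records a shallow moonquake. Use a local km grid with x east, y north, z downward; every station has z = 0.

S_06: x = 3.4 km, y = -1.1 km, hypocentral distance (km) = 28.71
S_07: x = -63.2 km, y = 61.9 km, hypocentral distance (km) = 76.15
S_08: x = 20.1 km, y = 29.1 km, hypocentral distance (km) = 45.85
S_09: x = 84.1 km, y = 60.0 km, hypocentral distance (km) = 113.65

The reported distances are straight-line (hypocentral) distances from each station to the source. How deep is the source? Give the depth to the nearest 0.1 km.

Each station gives a sphere (x−x_i)² + (y−y_i)² + z² = d_i² (stations at z=0).
Subtracting the S_06 sphere from S_07 and S_08: z² cancels, leaving linear equations in x and y:
-133.2 x + 126.0 y = 2838.52
33.4 x + 60.4 y = -39.91
Solving: x ≈ -14.402, y ≈ 7.303 km (keep extra digits for the depth step; rounded: -14.4, 7.3).
Then from the S_06 sphere: z² = 28.71² − (x − 3.4)² − (y + 1.1)² with x = -14.402, y = 7.303, so z ≈ 20.898 ≈ 20.9 km.

20.9 km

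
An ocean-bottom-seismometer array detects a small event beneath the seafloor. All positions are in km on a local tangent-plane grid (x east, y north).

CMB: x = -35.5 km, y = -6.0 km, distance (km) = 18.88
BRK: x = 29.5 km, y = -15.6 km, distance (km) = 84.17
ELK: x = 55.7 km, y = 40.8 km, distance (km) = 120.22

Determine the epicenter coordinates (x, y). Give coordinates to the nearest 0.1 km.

-54.3 km east, -7.7 km north

Circle about each station: (x + 35.5)² + (y + 6.0)² = 18.88²; (x − 29.5)² + (y + 15.6)² = 84.17²; (x − 55.7)² + (y − 40.8)² = 120.22².
Subtracting the CMB equation from the BRK and ELK equations removes the quadratic terms:
130.0 x − 19.2 y = -6910.77
182.4 x + 93.6 y = -10625.51
Solving the 2×2 system: x ≈ -54.3, y ≈ -7.7 km.
Check against CMB (with the unrounded x, y): √((x + 35.5)²+(y + 6.0)²) = 18.88 ≈ 18.88 km. ✓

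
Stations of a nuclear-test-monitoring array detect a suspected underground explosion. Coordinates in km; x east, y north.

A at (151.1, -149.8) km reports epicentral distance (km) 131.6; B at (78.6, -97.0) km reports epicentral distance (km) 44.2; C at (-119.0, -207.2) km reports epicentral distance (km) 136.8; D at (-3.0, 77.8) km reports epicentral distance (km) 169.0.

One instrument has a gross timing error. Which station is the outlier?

Solve using three stations at a time. Using A, B, D (subtract circle equations pairwise → linear system) gives (x, y) ≈ (35.6, -86.7).
Distances from that point to each station vs reported:
  A: calculated 131.6 vs reported 131.6 → residual 0.0 km
  B: calculated 44.2 vs reported 44.2 → residual 0.0 km
  C: calculated 196.0 vs reported 136.8 → residual 59.2 km
  D: calculated 169.0 vs reported 169.0 → residual 0.0 km
A, B, D are mutually consistent (residuals ≈ 0); C is off by 59.2 km.

C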